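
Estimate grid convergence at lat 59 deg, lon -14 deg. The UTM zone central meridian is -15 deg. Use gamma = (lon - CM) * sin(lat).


gamma = (-14 - -15) * sin(59) = 1 * 0.857167 = 0.857 degrees

0.857 degrees


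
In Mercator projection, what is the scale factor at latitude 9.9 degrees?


SF = 1 / cos(9.9) = 1 / 0.985109 = 1.015

1.015


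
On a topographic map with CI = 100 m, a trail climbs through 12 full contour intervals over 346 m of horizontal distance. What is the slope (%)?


elevation change = 12 * 100 = 1200 m
slope = 1200 / 346 * 100 = 346.8%

346.8%


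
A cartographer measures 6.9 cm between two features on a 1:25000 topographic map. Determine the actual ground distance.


ground = 6.9 cm * 25000 / 100 = 1725.0 m = 1.725 km

1.725 km


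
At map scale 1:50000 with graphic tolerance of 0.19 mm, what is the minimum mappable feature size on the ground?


ground = 0.19 mm * 50000 / 1000 = 9.5 m

9.5 m


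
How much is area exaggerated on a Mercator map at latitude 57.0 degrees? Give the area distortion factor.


area_distortion = 1/cos^2(57.0) = 3.371

3.371


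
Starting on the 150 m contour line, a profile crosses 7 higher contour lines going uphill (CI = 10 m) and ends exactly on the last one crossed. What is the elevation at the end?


elevation = 150 + 7 * 10 = 220 m

220 m


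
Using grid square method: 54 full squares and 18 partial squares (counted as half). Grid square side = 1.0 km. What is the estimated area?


effective squares = 54 + 18 * 0.5 = 63.0
area = 63.0 * 1.0 = 63.0 km^2

63.0 km^2


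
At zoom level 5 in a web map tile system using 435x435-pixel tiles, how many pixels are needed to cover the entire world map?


tiles per axis = 2^5 = 32
total tiles = 32^2 = 1024
pixels per axis = 32 * 435 = 13920
total pixels = 13920^2 = 193766400

193766400 pixels


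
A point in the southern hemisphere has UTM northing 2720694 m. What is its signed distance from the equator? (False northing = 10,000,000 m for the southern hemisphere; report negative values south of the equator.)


For southern: actual = 2720694 - 10000000 = -7279306 m

-7279306 m


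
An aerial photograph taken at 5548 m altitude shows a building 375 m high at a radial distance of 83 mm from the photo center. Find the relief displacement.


d = h * r / H = 375 * 83 / 5548 = 5.61 mm

5.61 mm


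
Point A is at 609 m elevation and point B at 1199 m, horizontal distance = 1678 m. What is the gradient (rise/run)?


gradient = (1199 - 609) / 1678 = 590 / 1678 = 0.3516

0.3516


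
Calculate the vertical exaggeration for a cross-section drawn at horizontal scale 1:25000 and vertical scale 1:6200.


VE = horizontal_scale / vertical_scale = 25000 / 6200 ≈ 4.0

4.0x


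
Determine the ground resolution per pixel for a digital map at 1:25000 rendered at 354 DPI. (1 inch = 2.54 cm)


pixel_cm = 2.54 / 354 ≈ 0.007175 cm
ground = pixel_cm * 25000 / 100 = 2.54 * 25000 / (354 * 100) = 63500 / 35400 ≈ 1.79 m

1.79 m


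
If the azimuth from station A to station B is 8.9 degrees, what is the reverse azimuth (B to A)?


back azimuth = (8.9 + 180) mod 360 = 188.9 degrees

188.9 degrees


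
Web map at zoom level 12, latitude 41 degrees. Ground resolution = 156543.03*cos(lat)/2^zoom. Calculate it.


res = 156543.03 * cos(41) / 2^12 = 156543.03 * 0.75470958 / 4096 = 28.84 m/pixel

28.84 m/pixel


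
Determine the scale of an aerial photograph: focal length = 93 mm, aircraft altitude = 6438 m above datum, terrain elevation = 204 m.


scale = f / (H - h) = 93 mm / 6234 m = 93 / 6234000 = 1:67032

1:67032


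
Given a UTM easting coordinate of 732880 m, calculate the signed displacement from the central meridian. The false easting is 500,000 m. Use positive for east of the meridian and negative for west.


displacement = 732880 - 500000 = 232880 m

232880 m


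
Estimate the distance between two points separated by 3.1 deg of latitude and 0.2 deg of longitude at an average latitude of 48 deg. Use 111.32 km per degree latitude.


dlat_km = 3.1 * 111.32 = 345.092
dlon_km = 0.2 * 111.32 * cos(48) ≈ 14.898
dist = sqrt(345.092^2 + 14.898^2) ≈ 345.4 km

345.4 km


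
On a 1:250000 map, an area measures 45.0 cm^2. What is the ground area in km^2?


ground_area = 45.0 * (250000/100)^2 = 281250000.0 m^2 = 281.25 km^2

281.25 km^2


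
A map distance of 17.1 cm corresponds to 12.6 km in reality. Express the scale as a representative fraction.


ground = 12.6 km = 1260000 cm; RF denominator = ground / map = 1260000 / 17.1 ≈ 73684; RF = 1:73684

1:73684


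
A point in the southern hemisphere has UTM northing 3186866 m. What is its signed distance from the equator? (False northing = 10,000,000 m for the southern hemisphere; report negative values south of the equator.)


For southern: actual = 3186866 - 10000000 = -6813134 m

-6813134 m


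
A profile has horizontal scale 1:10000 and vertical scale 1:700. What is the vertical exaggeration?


VE = horizontal_scale / vertical_scale = 10000 / 700 ≈ 14.3

14.3x


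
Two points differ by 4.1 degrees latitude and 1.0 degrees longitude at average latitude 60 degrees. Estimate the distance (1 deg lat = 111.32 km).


dlat_km = 4.1 * 111.32 = 456.412
dlon_km = 1.0 * 111.32 * cos(60) ≈ 55.66
dist = sqrt(456.412^2 + 55.66^2) ≈ 459.8 km

459.8 km


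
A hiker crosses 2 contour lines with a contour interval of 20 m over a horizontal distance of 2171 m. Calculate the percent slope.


elevation change = 2 * 20 = 40 m
slope = 40 / 2171 * 100 = 1.8%

1.8%


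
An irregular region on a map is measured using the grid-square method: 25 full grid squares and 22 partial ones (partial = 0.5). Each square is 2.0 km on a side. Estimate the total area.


effective squares = 25 + 22 * 0.5 = 36.0
area = 36.0 * 4.0 = 144.0 km^2

144.0 km^2


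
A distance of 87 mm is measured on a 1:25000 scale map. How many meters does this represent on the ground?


ground = 87 mm * 25000 / 1000 = 2175.0 m

2175.0 m


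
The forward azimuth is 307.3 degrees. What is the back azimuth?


back azimuth = (307.3 + 180) mod 360 = 127.3 degrees

127.3 degrees


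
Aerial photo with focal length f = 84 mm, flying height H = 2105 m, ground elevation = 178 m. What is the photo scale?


scale = f / (H - h) = 84 mm / 1927 m = 84 / 1927000 = 1:22940

1:22940


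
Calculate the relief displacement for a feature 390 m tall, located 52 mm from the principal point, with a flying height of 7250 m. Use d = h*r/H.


d = h * r / H = 390 * 52 / 7250 = 2.8 mm

2.8 mm


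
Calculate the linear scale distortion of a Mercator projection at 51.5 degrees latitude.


SF = 1 / cos(51.5) = 1 / 0.622515 = 1.606

1.606


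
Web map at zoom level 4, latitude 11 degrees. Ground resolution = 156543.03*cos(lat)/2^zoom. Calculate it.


res = 156543.03 * cos(11) / 2^4 = 156543.03 * 0.98162718 / 16 = 9604.18 m/pixel

9604.18 m/pixel


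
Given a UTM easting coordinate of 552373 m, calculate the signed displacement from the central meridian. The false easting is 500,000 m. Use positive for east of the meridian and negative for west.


displacement = 552373 - 500000 = 52373 m

52373 m


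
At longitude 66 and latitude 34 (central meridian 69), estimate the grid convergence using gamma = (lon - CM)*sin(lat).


gamma = (66 - 69) * sin(34) = -3 * 0.559193 = -1.678 degrees

-1.678 degrees


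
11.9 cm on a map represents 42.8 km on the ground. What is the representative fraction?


ground = 42.8 km = 4280000 cm; RF denominator = ground / map = 4280000 / 11.9 ≈ 359664; RF = 1:359664

1:359664


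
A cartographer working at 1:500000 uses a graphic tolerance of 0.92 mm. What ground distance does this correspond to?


ground = 0.92 mm * 500000 / 1000 = 460.0 m

460.0 m


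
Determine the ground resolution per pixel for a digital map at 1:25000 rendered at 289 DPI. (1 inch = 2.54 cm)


pixel_cm = 2.54 / 289 ≈ 0.008789 cm
ground = pixel_cm * 25000 / 100 = 2.54 * 25000 / (289 * 100) = 63500 / 28900 ≈ 2.2 m

2.2 m


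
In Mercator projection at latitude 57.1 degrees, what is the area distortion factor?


area_distortion = 1/cos^2(57.1) = 3.389

3.389


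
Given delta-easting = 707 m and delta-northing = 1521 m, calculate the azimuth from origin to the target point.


az = atan2(707, 1521) = 24.9 deg
adjusted to 0-360: 24.9 degrees

24.9 degrees


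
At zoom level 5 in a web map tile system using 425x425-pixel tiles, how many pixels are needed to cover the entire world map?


tiles per axis = 2^5 = 32
total tiles = 32^2 = 1024
pixels per axis = 32 * 425 = 13600
total pixels = 13600^2 = 184960000

184960000 pixels


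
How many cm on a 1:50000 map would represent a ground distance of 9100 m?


map_cm = 9100 * 100 / 50000 = 18.2 cm

18.2 cm


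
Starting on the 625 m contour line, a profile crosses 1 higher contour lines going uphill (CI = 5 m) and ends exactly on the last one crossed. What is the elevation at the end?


elevation = 625 + 1 * 5 = 630 m

630 m


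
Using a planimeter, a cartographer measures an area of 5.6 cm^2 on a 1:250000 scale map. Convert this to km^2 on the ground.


ground_area = 5.6 * (250000/100)^2 = 35000000.0 m^2 = 35.0 km^2

35.0 km^2


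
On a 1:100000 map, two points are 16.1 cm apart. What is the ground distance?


ground = 16.1 cm * 100000 / 100 = 16100.0 m = 16.1 km

16.1 km


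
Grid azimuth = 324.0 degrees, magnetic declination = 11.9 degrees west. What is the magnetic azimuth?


magnetic azimuth = grid azimuth - declination (east +ve)
mag_az = 324.0 - -11.9 = 335.9 degrees

335.9 degrees


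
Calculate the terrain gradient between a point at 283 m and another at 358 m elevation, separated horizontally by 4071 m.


gradient = (358 - 283) / 4071 = 75 / 4071 = 0.0184

0.0184


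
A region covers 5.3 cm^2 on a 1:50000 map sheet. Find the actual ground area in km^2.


ground_area = 5.3 * (50000/100)^2 = 1325000.0 m^2 = 1.325 km^2

1.325 km^2


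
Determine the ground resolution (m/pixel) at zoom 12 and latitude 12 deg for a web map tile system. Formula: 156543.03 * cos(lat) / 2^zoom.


res = 156543.03 * cos(12) / 2^12 = 156543.03 * 0.9781476 / 4096 = 37.38 m/pixel

37.38 m/pixel


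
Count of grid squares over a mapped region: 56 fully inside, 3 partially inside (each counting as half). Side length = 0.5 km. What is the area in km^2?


effective squares = 56 + 3 * 0.5 = 57.5
area = 57.5 * 0.25 = 14.375 km^2

14.375 km^2


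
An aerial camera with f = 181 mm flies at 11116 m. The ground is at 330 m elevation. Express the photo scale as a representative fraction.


scale = f / (H - h) = 181 mm / 10786 m = 181 / 10786000 = 1:59591

1:59591


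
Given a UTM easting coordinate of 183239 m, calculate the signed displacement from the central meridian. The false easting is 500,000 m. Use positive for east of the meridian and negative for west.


displacement = 183239 - 500000 = -316761 m

-316761 m


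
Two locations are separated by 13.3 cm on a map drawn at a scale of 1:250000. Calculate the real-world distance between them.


ground = 13.3 cm * 250000 / 100 = 33250.0 m = 33.25 km

33.25 km


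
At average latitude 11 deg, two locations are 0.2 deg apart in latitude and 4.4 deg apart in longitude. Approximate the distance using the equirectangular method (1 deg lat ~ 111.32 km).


dlat_km = 0.2 * 111.32 = 22.264
dlon_km = 4.4 * 111.32 * cos(11) ≈ 480.809
dist = sqrt(22.264^2 + 480.809^2) ≈ 481.3 km

481.3 km


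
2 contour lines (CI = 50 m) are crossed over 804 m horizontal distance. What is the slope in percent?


elevation change = 2 * 50 = 100 m
slope = 100 / 804 * 100 = 12.4%

12.4%


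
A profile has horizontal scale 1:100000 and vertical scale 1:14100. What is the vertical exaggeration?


VE = horizontal_scale / vertical_scale = 100000 / 14100 ≈ 7.1

7.1x


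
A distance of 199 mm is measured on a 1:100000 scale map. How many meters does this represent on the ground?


ground = 199 mm * 100000 / 1000 = 19900.0 m

19900.0 m


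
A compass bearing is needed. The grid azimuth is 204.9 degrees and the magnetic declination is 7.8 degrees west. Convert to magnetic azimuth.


magnetic azimuth = grid azimuth - declination (east +ve)
mag_az = 204.9 - -7.8 = 212.7 degrees

212.7 degrees


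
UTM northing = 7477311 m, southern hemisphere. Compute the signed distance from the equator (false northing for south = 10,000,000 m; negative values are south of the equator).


For southern: actual = 7477311 - 10000000 = -2522689 m

-2522689 m


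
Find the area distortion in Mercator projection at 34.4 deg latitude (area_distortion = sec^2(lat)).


area_distortion = 1/cos^2(34.4) = 1.469

1.469


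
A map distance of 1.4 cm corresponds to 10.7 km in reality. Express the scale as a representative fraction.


ground = 10.7 km = 1070000 cm; RF denominator = ground / map = 1070000 / 1.4 ≈ 764286; RF = 1:764286

1:764286


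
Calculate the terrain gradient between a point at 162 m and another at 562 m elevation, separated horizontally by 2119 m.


gradient = (562 - 162) / 2119 = 400 / 2119 = 0.1888

0.1888


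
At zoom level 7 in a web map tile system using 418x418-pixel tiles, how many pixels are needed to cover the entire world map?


tiles per axis = 2^7 = 128
total tiles = 128^2 = 16384
pixels per axis = 128 * 418 = 53504
total pixels = 53504^2 = 2862678016

2862678016 pixels


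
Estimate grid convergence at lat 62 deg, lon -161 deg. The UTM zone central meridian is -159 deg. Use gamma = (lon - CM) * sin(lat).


gamma = (-161 - -159) * sin(62) = -2 * 0.882948 = -1.766 degrees

-1.766 degrees


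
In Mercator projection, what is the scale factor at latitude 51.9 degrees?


SF = 1 / cos(51.9) = 1 / 0.617036 = 1.621

1.621


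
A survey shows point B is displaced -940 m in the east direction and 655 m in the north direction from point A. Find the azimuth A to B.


az = atan2(-940, 655) = -55.1 deg
adjusted to 0-360: 304.9 degrees

304.9 degrees


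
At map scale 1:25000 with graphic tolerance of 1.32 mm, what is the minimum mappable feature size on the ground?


ground = 1.32 mm * 25000 / 1000 = 33.0 m

33.0 m


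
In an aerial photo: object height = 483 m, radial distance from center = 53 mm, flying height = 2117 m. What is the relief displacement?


d = h * r / H = 483 * 53 / 2117 = 12.09 mm

12.09 mm


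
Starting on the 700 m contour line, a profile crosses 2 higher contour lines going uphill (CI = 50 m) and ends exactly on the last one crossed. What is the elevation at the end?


elevation = 700 + 2 * 50 = 800 m

800 m


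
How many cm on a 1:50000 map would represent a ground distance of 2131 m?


map_cm = 2131 * 100 / 50000 = 4.262 cm ≈ 4.26 cm

4.26 cm


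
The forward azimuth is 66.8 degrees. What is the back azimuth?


back azimuth = (66.8 + 180) mod 360 = 246.8 degrees

246.8 degrees


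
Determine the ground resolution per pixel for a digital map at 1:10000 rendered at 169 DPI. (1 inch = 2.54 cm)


pixel_cm = 2.54 / 169 ≈ 0.01503 cm
ground = pixel_cm * 10000 / 100 = 2.54 * 10000 / (169 * 100) = 25400 / 16900 ≈ 1.5 m

1.5 m


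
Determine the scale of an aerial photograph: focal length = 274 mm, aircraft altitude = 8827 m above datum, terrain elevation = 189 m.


scale = f / (H - h) = 274 mm / 8638 m = 274 / 8638000 = 1:31526

1:31526


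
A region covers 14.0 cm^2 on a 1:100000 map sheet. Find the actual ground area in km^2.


ground_area = 14.0 * (100000/100)^2 = 14000000.0 m^2 = 14.0 km^2

14.0 km^2


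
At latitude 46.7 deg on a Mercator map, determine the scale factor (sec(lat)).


SF = 1 / cos(46.7) = 1 / 0.685818 = 1.458

1.458


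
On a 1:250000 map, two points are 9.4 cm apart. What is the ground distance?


ground = 9.4 cm * 250000 / 100 = 23500.0 m = 23.5 km

23.5 km


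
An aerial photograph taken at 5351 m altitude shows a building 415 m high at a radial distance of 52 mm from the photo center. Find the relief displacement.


d = h * r / H = 415 * 52 / 5351 = 4.03 mm

4.03 mm


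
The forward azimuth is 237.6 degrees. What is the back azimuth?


back azimuth = (237.6 + 180) mod 360 = 57.6 degrees

57.6 degrees


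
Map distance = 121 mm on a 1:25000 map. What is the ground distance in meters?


ground = 121 mm * 25000 / 1000 = 3025.0 m

3025.0 m


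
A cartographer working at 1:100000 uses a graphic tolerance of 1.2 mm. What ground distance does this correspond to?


ground = 1.2 mm * 100000 / 1000 = 120.0 m

120.0 m


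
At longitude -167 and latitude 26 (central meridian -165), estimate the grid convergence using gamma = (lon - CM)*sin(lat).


gamma = (-167 - -165) * sin(26) = -2 * 0.438371 = -0.877 degrees

-0.877 degrees


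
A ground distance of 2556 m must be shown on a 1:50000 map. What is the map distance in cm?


map_cm = 2556 * 100 / 50000 = 5.112 cm ≈ 5.11 cm

5.11 cm


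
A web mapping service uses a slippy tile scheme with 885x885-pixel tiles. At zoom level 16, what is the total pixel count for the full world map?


tiles per axis = 2^16 = 65536
total tiles = 65536^2 = 4294967296
pixels per axis = 65536 * 885 = 57999360
total pixels = 57999360^2 = 3363925760409600

3363925760409600 pixels


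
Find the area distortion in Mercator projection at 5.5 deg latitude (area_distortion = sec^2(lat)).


area_distortion = 1/cos^2(5.5) = 1.009

1.009


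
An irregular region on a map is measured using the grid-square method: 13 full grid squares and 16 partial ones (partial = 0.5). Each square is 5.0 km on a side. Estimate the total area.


effective squares = 13 + 16 * 0.5 = 21.0
area = 21.0 * 25.0 = 525.0 km^2

525.0 km^2


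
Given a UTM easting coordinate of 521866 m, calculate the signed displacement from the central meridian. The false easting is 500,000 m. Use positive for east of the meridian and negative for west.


displacement = 521866 - 500000 = 21866 m

21866 m


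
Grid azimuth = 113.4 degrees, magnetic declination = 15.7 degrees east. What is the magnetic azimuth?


magnetic azimuth = grid azimuth - declination (east +ve)
mag_az = 113.4 - 15.7 = 97.7 degrees

97.7 degrees


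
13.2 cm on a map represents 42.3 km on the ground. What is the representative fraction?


ground = 42.3 km = 4230000 cm; RF denominator = ground / map = 4230000 / 13.2 ≈ 320455; RF = 1:320455

1:320455


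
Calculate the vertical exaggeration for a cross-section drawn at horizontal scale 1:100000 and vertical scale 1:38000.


VE = horizontal_scale / vertical_scale = 100000 / 38000 ≈ 2.6

2.6x


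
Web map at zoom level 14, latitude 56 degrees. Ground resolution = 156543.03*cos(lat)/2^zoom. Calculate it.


res = 156543.03 * cos(56) / 2^14 = 156543.03 * 0.5591929 / 16384 = 5.34 m/pixel

5.34 m/pixel


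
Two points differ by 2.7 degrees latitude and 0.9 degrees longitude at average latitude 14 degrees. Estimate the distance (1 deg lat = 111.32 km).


dlat_km = 2.7 * 111.32 = 300.564
dlon_km = 0.9 * 111.32 * cos(14) ≈ 97.212
dist = sqrt(300.564^2 + 97.212^2) ≈ 315.9 km

315.9 km


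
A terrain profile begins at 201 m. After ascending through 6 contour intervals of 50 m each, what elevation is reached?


elevation = 201 + 6 * 50 = 501 m

501 m


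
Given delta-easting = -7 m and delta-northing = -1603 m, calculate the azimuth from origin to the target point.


az = atan2(-7, -1603) = -179.7 deg
adjusted to 0-360: 180.3 degrees

180.3 degrees


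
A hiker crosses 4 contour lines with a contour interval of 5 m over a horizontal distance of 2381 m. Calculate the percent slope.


elevation change = 4 * 5 = 20 m
slope = 20 / 2381 * 100 = 0.8%

0.8%


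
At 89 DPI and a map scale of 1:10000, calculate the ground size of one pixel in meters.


pixel_cm = 2.54 / 89 ≈ 0.028539 cm
ground = pixel_cm * 10000 / 100 = 2.54 * 10000 / (89 * 100) = 25400 / 8900 ≈ 2.85 m

2.85 m


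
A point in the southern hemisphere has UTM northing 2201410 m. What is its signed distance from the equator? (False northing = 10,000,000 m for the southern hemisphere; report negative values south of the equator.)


For southern: actual = 2201410 - 10000000 = -7798590 m

-7798590 m


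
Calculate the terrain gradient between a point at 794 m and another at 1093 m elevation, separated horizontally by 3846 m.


gradient = (1093 - 794) / 3846 = 299 / 3846 = 0.0777

0.0777


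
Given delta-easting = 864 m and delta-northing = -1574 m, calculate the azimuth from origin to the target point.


az = atan2(864, -1574) = 151.2 deg
adjusted to 0-360: 151.2 degrees

151.2 degrees


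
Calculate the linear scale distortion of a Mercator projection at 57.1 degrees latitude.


SF = 1 / cos(57.1) = 1 / 0.543174 = 1.841

1.841


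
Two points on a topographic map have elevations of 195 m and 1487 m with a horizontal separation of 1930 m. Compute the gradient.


gradient = (1487 - 195) / 1930 = 1292 / 1930 = 0.6694

0.6694


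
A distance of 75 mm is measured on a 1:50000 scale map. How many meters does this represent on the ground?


ground = 75 mm * 50000 / 1000 = 3750.0 m

3750.0 m


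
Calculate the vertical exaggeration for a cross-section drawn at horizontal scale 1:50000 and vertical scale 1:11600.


VE = horizontal_scale / vertical_scale = 50000 / 11600 ≈ 4.3

4.3x


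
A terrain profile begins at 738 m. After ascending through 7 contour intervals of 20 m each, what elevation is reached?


elevation = 738 + 7 * 20 = 878 m

878 m


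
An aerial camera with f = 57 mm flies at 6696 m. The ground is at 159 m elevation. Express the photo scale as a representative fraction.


scale = f / (H - h) = 57 mm / 6537 m = 57 / 6537000 = 1:114684

1:114684


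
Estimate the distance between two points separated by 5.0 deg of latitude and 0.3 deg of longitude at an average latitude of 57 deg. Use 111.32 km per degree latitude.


dlat_km = 5.0 * 111.32 = 556.6
dlon_km = 0.3 * 111.32 * cos(57) ≈ 18.189
dist = sqrt(556.6^2 + 18.189^2) ≈ 556.9 km

556.9 km


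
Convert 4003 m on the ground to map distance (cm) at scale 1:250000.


map_cm = 4003 * 100 / 250000 = 1.6012 cm ≈ 1.6 cm

1.6 cm


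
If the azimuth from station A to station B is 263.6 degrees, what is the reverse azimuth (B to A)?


back azimuth = (263.6 + 180) mod 360 = 83.6 degrees

83.6 degrees


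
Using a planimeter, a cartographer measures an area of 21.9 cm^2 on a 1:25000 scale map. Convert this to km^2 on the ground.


ground_area = 21.9 * (25000/100)^2 = 1368750.0 m^2 = 1.36875 km^2 ≈ 1.369 km^2

1.369 km^2


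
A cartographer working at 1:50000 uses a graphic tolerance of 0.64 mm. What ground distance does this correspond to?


ground = 0.64 mm * 50000 / 1000 = 32.0 m

32.0 m


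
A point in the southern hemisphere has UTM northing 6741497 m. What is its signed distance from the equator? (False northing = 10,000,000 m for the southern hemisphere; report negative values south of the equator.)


For southern: actual = 6741497 - 10000000 = -3258503 m

-3258503 m


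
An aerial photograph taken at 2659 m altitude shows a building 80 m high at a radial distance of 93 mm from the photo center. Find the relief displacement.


d = h * r / H = 80 * 93 / 2659 = 2.8 mm

2.8 mm


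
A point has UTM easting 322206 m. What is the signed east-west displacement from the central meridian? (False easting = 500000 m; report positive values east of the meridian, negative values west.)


displacement = 322206 - 500000 = -177794 m

-177794 m


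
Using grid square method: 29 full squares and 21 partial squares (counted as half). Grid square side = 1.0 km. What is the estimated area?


effective squares = 29 + 21 * 0.5 = 39.5
area = 39.5 * 1.0 = 39.5 km^2

39.5 km^2


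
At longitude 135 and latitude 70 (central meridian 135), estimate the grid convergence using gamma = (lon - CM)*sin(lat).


gamma = (135 - 135) * sin(70) = 0 * 0.939693 = 0.0 degrees

0.0 degrees


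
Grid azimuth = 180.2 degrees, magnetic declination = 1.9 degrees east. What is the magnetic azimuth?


magnetic azimuth = grid azimuth - declination (east +ve)
mag_az = 180.2 - 1.9 = 178.3 degrees

178.3 degrees


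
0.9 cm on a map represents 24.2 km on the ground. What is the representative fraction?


ground = 24.2 km = 2420000 cm; RF denominator = ground / map = 2420000 / 0.9 ≈ 2688889; RF = 1:2688889

1:2688889


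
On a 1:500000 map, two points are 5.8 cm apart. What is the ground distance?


ground = 5.8 cm * 500000 / 100 = 29000.0 m = 29.0 km

29.0 km


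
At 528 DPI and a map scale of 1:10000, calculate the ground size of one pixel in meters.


pixel_cm = 2.54 / 528 ≈ 0.004811 cm
ground = pixel_cm * 10000 / 100 = 2.54 * 10000 / (528 * 100) = 25400 / 52800 ≈ 0.48 m

0.48 m


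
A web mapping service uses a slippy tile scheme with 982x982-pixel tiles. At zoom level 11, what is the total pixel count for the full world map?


tiles per axis = 2^11 = 2048
total tiles = 2048^2 = 4194304
pixels per axis = 2048 * 982 = 2011136
total pixels = 2011136^2 = 4044668010496

4044668010496 pixels


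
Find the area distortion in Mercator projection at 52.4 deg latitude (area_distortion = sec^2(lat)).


area_distortion = 1/cos^2(52.4) = 2.686

2.686


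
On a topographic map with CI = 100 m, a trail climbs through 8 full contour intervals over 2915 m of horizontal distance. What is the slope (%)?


elevation change = 8 * 100 = 800 m
slope = 800 / 2915 * 100 = 27.4%

27.4%


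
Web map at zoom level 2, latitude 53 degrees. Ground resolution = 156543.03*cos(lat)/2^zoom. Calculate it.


res = 156543.03 * cos(53) / 2^2 = 156543.03 * 0.60181502 / 4 = 23552.49 m/pixel

23552.49 m/pixel


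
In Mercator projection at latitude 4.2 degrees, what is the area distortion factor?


area_distortion = 1/cos^2(4.2) = 1.005

1.005


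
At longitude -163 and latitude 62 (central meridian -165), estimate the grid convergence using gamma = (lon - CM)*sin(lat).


gamma = (-163 - -165) * sin(62) = 2 * 0.882948 = 1.766 degrees

1.766 degrees


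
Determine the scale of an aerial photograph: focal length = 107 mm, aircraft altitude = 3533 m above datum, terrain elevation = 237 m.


scale = f / (H - h) = 107 mm / 3296 m = 107 / 3296000 = 1:30804

1:30804


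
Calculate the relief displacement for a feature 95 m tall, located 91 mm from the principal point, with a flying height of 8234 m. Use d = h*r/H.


d = h * r / H = 95 * 91 / 8234 = 1.05 mm

1.05 mm


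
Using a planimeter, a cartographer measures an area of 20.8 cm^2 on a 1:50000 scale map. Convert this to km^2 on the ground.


ground_area = 20.8 * (50000/100)^2 = 5200000.0 m^2 = 5.2 km^2

5.2 km^2


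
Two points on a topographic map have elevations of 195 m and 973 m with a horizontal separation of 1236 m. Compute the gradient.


gradient = (973 - 195) / 1236 = 778 / 1236 = 0.6294

0.6294


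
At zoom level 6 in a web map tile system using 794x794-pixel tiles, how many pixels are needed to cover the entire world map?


tiles per axis = 2^6 = 64
total tiles = 64^2 = 4096
pixels per axis = 64 * 794 = 50816
total pixels = 50816^2 = 2582265856

2582265856 pixels


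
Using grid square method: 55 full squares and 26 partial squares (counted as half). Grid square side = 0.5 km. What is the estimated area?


effective squares = 55 + 26 * 0.5 = 68.0
area = 68.0 * 0.25 = 17.0 km^2

17.0 km^2


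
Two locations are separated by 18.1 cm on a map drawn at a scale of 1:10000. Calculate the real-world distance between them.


ground = 18.1 cm * 10000 / 100 = 1810.0 m = 1.81 km

1.81 km


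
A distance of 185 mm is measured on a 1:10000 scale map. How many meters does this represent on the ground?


ground = 185 mm * 10000 / 1000 = 1850.0 m

1850.0 m


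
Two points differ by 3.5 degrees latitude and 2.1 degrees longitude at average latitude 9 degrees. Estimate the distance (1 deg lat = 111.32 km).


dlat_km = 3.5 * 111.32 = 389.62
dlon_km = 2.1 * 111.32 * cos(9) ≈ 230.894
dist = sqrt(389.62^2 + 230.894^2) ≈ 452.9 km

452.9 km


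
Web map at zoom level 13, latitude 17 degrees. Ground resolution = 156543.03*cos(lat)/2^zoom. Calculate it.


res = 156543.03 * cos(17) / 2^13 = 156543.03 * 0.95630476 / 8192 = 18.27 m/pixel

18.27 m/pixel


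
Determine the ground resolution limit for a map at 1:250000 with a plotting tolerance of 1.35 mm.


ground = 1.35 mm * 250000 / 1000 = 337.5 m

337.5 m


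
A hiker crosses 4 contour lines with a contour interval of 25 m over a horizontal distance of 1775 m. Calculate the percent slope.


elevation change = 4 * 25 = 100 m
slope = 100 / 1775 * 100 = 5.6%

5.6%


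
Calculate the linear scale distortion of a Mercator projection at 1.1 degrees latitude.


SF = 1 / cos(1.1) = 1 / 0.999816 = 1.0

1.0


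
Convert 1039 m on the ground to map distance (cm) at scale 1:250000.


map_cm = 1039 * 100 / 250000 = 0.4156 cm ≈ 0.42 cm

0.42 cm


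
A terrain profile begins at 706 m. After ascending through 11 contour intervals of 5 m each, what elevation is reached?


elevation = 706 + 11 * 5 = 761 m

761 m


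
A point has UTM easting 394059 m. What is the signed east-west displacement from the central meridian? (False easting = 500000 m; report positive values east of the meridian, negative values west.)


displacement = 394059 - 500000 = -105941 m

-105941 m


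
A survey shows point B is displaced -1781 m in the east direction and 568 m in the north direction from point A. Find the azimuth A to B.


az = atan2(-1781, 568) = -72.3 deg
adjusted to 0-360: 287.7 degrees

287.7 degrees


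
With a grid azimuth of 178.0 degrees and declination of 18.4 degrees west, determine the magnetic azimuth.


magnetic azimuth = grid azimuth - declination (east +ve)
mag_az = 178.0 - -18.4 = 196.4 degrees

196.4 degrees


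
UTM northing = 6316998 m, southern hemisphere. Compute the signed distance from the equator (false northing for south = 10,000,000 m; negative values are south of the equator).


For southern: actual = 6316998 - 10000000 = -3683002 m

-3683002 m


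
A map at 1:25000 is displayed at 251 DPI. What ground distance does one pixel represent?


pixel_cm = 2.54 / 251 ≈ 0.01012 cm
ground = pixel_cm * 25000 / 100 = 2.54 * 25000 / (251 * 100) = 63500 / 25100 ≈ 2.53 m

2.53 m


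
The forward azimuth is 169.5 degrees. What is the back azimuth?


back azimuth = (169.5 + 180) mod 360 = 349.5 degrees

349.5 degrees


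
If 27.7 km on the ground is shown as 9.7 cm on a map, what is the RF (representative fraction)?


ground = 27.7 km = 2770000 cm; RF denominator = ground / map = 2770000 / 9.7 ≈ 285567; RF = 1:285567

1:285567


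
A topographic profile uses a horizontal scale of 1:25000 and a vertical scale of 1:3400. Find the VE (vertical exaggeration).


VE = horizontal_scale / vertical_scale = 25000 / 3400 ≈ 7.4

7.4x


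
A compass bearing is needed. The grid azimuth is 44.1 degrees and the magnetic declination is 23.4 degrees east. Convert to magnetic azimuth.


magnetic azimuth = grid azimuth - declination (east +ve)
mag_az = 44.1 - 23.4 = 20.7 degrees

20.7 degrees


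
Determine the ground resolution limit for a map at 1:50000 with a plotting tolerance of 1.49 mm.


ground = 1.49 mm * 50000 / 1000 = 74.5 m

74.5 m


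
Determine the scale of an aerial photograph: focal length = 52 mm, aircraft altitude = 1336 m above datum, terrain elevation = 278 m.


scale = f / (H - h) = 52 mm / 1058 m = 52 / 1058000 = 1:20346

1:20346


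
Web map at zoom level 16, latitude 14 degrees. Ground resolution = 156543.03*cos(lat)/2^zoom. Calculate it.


res = 156543.03 * cos(14) / 2^16 = 156543.03 * 0.97029573 / 65536 = 2.32 m/pixel

2.32 m/pixel


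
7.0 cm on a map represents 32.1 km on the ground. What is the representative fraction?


ground = 32.1 km = 3210000 cm; RF denominator = ground / map = 3210000 / 7.0 ≈ 458571; RF = 1:458571

1:458571


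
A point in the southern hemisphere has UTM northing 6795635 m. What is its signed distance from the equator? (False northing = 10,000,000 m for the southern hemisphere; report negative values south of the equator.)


For southern: actual = 6795635 - 10000000 = -3204365 m

-3204365 m


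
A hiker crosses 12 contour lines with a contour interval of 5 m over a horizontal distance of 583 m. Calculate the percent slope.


elevation change = 12 * 5 = 60 m
slope = 60 / 583 * 100 = 10.3%

10.3%


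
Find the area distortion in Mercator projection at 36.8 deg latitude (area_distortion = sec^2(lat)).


area_distortion = 1/cos^2(36.8) = 1.56

1.56


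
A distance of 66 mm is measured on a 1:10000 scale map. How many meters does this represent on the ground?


ground = 66 mm * 10000 / 1000 = 660.0 m

660.0 m


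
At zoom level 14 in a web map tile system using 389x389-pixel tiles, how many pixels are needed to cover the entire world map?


tiles per axis = 2^14 = 16384
total tiles = 16384^2 = 268435456
pixels per axis = 16384 * 389 = 6373376
total pixels = 6373376^2 = 40619921637376

40619921637376 pixels


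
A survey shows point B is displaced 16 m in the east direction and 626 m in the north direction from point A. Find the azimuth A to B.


az = atan2(16, 626) = 1.5 deg
adjusted to 0-360: 1.5 degrees

1.5 degrees


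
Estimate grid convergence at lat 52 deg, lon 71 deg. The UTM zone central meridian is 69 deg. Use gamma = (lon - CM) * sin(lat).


gamma = (71 - 69) * sin(52) = 2 * 0.788011 = 1.576 degrees

1.576 degrees


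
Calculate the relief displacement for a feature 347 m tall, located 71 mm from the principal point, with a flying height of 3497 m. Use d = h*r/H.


d = h * r / H = 347 * 71 / 3497 = 7.05 mm

7.05 mm


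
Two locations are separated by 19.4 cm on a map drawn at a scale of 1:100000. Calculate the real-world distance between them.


ground = 19.4 cm * 100000 / 100 = 19400.0 m = 19.4 km

19.4 km


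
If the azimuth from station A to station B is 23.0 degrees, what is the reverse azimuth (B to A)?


back azimuth = (23.0 + 180) mod 360 = 203.0 degrees

203.0 degrees


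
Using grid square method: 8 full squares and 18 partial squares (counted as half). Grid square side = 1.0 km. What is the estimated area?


effective squares = 8 + 18 * 0.5 = 17.0
area = 17.0 * 1.0 = 17.0 km^2

17.0 km^2


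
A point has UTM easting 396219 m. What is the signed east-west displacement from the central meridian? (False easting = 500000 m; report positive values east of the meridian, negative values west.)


displacement = 396219 - 500000 = -103781 m

-103781 m


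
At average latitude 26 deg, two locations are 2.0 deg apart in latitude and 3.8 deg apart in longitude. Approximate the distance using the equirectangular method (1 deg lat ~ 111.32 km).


dlat_km = 2.0 * 111.32 = 222.64
dlon_km = 3.8 * 111.32 * cos(26) ≈ 380.204
dist = sqrt(222.64^2 + 380.204^2) ≈ 440.6 km

440.6 km


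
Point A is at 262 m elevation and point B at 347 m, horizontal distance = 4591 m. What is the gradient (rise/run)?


gradient = (347 - 262) / 4591 = 85 / 4591 = 0.0185

0.0185


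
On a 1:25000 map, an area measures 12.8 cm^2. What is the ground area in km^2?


ground_area = 12.8 * (25000/100)^2 = 800000.0 m^2 = 0.8 km^2

0.8 km^2


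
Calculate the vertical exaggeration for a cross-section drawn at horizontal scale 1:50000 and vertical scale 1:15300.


VE = horizontal_scale / vertical_scale = 50000 / 15300 ≈ 3.3

3.3x


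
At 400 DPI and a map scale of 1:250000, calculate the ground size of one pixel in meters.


pixel_cm = 2.54 / 400 = 0.00635 cm
ground = pixel_cm * 250000 / 100 = 2.54 * 250000 / (400 * 100) = 635000 / 40000 ≈ 15.88 m

15.88 m


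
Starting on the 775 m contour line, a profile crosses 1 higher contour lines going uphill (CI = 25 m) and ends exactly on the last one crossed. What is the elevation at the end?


elevation = 775 + 1 * 25 = 800 m

800 m


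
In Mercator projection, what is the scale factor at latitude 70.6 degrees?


SF = 1 / cos(70.6) = 1 / 0.332161 = 3.011

3.011


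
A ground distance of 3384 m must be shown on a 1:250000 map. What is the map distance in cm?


map_cm = 3384 * 100 / 250000 = 1.3536 cm ≈ 1.35 cm

1.35 cm


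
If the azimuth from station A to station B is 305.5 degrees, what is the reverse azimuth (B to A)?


back azimuth = (305.5 + 180) mod 360 = 125.5 degrees

125.5 degrees


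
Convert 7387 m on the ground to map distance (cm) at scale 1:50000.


map_cm = 7387 * 100 / 50000 = 14.774 cm ≈ 14.77 cm

14.77 cm


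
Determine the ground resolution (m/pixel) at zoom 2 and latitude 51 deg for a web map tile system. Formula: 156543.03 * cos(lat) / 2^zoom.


res = 156543.03 * cos(51) / 2^2 = 156543.03 * 0.62932039 / 4 = 24628.93 m/pixel

24628.93 m/pixel


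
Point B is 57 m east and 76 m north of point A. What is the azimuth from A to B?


az = atan2(57, 76) = 36.9 deg
adjusted to 0-360: 36.9 degrees

36.9 degrees


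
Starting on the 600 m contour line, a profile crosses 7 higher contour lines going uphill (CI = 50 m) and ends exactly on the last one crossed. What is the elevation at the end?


elevation = 600 + 7 * 50 = 950 m

950 m


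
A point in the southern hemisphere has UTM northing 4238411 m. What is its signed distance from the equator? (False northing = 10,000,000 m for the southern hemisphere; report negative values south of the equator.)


For southern: actual = 4238411 - 10000000 = -5761589 m

-5761589 m


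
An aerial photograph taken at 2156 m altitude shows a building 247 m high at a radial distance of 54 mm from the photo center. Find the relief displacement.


d = h * r / H = 247 * 54 / 2156 = 6.19 mm

6.19 mm


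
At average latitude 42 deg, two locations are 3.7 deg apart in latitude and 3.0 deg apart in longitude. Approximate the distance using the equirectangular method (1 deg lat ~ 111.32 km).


dlat_km = 3.7 * 111.32 = 411.884
dlon_km = 3.0 * 111.32 * cos(42) ≈ 248.181
dist = sqrt(411.884^2 + 248.181^2) ≈ 480.9 km

480.9 km


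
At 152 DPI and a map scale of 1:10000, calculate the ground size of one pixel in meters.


pixel_cm = 2.54 / 152 ≈ 0.016711 cm
ground = pixel_cm * 10000 / 100 = 2.54 * 10000 / (152 * 100) = 25400 / 15200 ≈ 1.67 m

1.67 m


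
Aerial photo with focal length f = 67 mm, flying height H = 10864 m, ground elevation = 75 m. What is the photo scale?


scale = f / (H - h) = 67 mm / 10789 m = 67 / 10789000 = 1:161030

1:161030


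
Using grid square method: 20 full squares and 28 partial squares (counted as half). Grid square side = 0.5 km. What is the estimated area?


effective squares = 20 + 28 * 0.5 = 34.0
area = 34.0 * 0.25 = 8.5 km^2

8.5 km^2


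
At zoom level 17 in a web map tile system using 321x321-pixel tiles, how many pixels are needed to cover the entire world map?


tiles per axis = 2^17 = 131072
total tiles = 131072^2 = 17179869184
pixels per axis = 131072 * 321 = 42074112
total pixels = 42074112^2 = 1770230900588544

1770230900588544 pixels


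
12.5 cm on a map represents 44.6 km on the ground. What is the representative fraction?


ground = 44.6 km = 4460000 cm; RF denominator = ground / map = 4460000 / 12.5 = 356800; RF = 1:356800

1:356800


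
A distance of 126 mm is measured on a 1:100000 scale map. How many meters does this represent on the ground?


ground = 126 mm * 100000 / 1000 = 12600.0 m

12600.0 m
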